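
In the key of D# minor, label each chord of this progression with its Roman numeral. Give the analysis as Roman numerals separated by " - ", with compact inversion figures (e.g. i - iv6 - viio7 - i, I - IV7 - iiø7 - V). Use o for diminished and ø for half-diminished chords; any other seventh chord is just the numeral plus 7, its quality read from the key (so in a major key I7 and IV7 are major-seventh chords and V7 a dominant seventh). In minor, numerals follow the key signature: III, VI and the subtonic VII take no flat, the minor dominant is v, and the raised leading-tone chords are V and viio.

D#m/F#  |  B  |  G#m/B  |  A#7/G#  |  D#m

i6 - VI - iv6 - V42 - i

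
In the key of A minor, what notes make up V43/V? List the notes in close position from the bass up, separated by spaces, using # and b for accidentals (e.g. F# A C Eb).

F# A B D#

V43/V is a secondary dominant — the dominant seventh of V. V in A minor is E, so the applied chord's root is B, a perfect fifth above.
Building a dominant seventh chord on B gives B-D#-F#-A.
With the 43 figure the chord is in second inversion; from the bass F# upward in close position it reads F#-A-B-D#.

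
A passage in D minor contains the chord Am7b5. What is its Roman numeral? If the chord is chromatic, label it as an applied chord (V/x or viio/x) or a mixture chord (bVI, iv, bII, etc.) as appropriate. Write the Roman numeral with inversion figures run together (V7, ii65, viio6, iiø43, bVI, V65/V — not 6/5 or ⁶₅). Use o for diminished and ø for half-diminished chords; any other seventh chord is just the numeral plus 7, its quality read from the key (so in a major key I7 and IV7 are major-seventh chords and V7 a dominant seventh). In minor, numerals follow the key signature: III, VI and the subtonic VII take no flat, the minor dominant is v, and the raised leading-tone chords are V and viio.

The pitches A-C-Eb-G form a half-diminished seventh chord rooted on A.
A sits a half step below Bb (VI in D minor); a diminished chord there is the applied leading-tone chord of VI.

viiø7/VI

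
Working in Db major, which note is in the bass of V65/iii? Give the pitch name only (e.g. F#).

E

The applied chord V65/iii is rooted on C: C-E-G-Bb.
The figure 65 means first inversion — the third is in the bass.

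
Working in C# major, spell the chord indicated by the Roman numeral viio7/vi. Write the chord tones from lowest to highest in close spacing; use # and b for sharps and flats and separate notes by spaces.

G## B# D# F#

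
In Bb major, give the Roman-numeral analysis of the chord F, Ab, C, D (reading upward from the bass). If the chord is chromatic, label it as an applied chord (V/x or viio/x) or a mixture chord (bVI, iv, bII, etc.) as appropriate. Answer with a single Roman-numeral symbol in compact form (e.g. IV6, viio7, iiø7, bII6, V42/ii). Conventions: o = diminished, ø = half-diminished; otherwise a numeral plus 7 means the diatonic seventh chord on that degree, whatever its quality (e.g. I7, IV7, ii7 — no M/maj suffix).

viiø65/IV

The pitches D-F-Ab-C form a half-diminished seventh chord rooted on D.
D sits a half step below Eb (IV in Bb major); a diminished chord there is the applied leading-tone chord of IV.
With F in the bass the chord is in first inversion, so the figured bass is 65.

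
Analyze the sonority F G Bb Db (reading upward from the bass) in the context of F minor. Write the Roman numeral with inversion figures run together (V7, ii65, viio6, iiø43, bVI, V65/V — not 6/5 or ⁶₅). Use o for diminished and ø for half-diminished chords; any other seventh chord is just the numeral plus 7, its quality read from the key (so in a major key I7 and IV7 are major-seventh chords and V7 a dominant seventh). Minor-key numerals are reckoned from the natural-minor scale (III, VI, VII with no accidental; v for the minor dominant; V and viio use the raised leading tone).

iiø42

The pitches G-Bb-Db-F form a half-diminished seventh chord rooted on G.
In F minor, G is the supertonic; the diatonic half-diminished seventh chord there is iiø7.
With F in the bass the chord is in third inversion, so the figured bass is 42.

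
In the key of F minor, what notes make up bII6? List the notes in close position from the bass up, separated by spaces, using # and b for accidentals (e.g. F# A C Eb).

Bb Db Gb

bII6 is the Neapolitan sixth — a major triad on the lowered second degree, here in its customary first inversion. In F minor that root is Gb.
So the chord is Gb-Bb-Db.
The figured bass 6 indicates first inversion, placing the third (Bb) in the bass: Bb-Db-Gb.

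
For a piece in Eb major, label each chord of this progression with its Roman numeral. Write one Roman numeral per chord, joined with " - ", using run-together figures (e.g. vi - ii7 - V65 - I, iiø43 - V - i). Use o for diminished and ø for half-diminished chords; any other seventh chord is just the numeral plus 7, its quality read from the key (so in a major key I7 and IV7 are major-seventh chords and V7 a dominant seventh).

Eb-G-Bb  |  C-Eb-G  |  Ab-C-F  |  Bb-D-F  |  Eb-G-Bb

I - vi - ii6 - V - I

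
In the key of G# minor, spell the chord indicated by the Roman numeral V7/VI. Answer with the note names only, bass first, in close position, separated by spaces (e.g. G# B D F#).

B D# F# A

The slash means an applied dominant: we want the dominant of VI. In G# minor, VI is E major, and its dominant is built on B.
Building a dominant seventh chord on B gives B-D#-F#-A.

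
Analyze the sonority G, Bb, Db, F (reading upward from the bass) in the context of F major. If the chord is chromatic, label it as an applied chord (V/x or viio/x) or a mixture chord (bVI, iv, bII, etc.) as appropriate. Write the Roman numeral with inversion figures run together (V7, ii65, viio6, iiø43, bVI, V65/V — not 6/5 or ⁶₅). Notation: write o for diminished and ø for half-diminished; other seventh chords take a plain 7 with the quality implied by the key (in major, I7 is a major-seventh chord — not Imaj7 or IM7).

iiø7

Stacked in thirds the chord is G-Bb-Db-F: a half-diminished seventh chord on G.
G is the second degree of F major. This is the half-diminished supertonic seventh, borrowed from the parallel minor.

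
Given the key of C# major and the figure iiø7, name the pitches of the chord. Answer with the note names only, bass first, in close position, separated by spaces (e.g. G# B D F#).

iiø7 is the half-diminished supertonic seventh, borrowed from the parallel minor. In C# major that root is D#.
So the chord is D#-F#-A-C#.

D# F# A C#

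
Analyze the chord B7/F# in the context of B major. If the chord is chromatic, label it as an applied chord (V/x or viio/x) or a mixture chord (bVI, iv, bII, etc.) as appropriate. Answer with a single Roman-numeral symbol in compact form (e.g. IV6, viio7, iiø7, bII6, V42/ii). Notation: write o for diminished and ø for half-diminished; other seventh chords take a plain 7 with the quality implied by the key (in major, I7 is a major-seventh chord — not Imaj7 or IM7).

V43/IV

The pitches B-D#-F#-A form a dominant seventh chord rooted on B.
B is not a diatonic chord root with this quality in B major, but it lies a perfect fifth above E (IV), so the chord functions as an applied dominant of IV.
With F# in the bass the chord is in second inversion, so the figured bass is 43.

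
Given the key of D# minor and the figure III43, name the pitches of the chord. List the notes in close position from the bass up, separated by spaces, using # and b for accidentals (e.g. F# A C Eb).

C# E# F# A#

In D# minor, scale degree 3 is F#, and the diatonic chord built there is a major seventh chord.
Stacking thirds from F# gives F#-A#-C#-E#.
With the 43 figure the chord is in second inversion; from the bass C# upward in close position it reads C#-E#-F#-A#.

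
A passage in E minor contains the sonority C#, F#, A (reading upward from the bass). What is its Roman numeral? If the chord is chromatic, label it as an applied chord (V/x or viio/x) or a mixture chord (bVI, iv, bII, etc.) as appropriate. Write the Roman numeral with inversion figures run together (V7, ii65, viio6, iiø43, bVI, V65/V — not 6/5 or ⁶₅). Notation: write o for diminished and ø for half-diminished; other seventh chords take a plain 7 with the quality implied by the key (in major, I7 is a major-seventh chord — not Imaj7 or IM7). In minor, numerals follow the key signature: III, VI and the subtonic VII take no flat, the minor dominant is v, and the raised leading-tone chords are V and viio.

Stacked in thirds the chord is F#-A-C#: a minor triad on F#.
F# is the second degree of E minor. This is the minor supertonic, borrowed from the parallel major (the Dorian ii).
With C# in the bass the chord is in second inversion, so the figured bass is 64.

ii64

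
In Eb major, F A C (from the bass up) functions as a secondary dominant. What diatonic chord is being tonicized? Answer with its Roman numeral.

The chord is a major triad on F.
A dominant resolves down a perfect fifth: F → Bb. In Eb major, Bb is scale degree 5, i.e. V.

V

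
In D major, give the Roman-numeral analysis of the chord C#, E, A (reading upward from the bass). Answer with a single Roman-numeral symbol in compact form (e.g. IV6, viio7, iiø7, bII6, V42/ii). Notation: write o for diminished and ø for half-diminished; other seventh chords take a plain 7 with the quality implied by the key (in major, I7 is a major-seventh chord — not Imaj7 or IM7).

V6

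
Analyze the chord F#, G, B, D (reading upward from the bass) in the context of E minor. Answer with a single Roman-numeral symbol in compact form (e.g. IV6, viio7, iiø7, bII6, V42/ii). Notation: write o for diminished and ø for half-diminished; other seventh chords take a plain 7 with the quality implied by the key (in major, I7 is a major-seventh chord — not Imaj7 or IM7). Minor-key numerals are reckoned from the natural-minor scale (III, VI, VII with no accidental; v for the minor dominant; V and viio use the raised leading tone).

The pitches G-B-D-F# form a major seventh chord rooted on G.
In E minor, G is the mediant; the diatonic major seventh chord there is III7.
With F# in the bass the chord is in third inversion, so the figured bass is 42.

III42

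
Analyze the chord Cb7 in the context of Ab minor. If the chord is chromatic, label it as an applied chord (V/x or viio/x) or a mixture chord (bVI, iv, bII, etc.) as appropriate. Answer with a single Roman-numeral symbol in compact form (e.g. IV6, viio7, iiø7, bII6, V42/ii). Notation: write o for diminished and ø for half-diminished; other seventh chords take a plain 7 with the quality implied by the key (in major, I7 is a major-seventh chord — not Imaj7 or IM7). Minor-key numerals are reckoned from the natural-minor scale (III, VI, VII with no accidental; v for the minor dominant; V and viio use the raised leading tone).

The pitches Cb-Eb-Gb-Bbb form a dominant seventh chord rooted on Cb.
Cb is not a diatonic chord root with this quality in Ab minor, but it lies a perfect fifth above Fb (VI), so the chord functions as an applied dominant of VI.

V7/VI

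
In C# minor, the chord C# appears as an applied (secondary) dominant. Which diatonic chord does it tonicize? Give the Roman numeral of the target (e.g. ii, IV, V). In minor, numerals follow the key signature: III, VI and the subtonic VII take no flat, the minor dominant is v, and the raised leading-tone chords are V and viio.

The chord is a major triad on C#.
A dominant resolves down a perfect fifth: C# → F#. In C# minor, F# is scale degree 4, i.e. iv.

iv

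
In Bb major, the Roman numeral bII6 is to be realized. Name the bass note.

Eb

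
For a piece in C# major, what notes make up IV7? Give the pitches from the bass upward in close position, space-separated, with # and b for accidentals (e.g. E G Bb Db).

In C# major, the subdominant is F#, and the diatonic chord built there is a major seventh chord.
Stacking thirds from F# gives F#-A#-C#-E#.

F# A# C# E#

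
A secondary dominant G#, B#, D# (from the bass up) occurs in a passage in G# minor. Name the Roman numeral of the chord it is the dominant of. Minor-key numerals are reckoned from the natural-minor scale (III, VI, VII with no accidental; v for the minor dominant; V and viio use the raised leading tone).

iv

The chord is a major triad on G#.
A dominant resolves down a perfect fifth: G# → C#. In G# minor, C# is scale degree 4, i.e. iv.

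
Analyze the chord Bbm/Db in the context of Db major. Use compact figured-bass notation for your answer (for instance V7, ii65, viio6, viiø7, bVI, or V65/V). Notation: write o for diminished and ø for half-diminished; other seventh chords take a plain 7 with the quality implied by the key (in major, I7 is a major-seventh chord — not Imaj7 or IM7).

vi6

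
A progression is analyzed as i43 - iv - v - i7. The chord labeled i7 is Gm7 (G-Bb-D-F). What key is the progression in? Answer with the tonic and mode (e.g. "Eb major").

G minor

The anchor chord is a minor seventh chord on G, labeled i7.
If G is scale degree 1 and the mode makes that degree carry a minor seventh chord, the tonic is G and the mode is minor.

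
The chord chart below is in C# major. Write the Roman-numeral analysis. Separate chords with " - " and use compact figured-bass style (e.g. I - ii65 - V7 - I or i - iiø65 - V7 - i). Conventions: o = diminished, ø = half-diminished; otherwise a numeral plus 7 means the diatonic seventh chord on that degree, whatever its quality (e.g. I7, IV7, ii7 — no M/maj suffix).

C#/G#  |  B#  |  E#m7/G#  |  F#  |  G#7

I64 - V/iii - iii65 - IV - V7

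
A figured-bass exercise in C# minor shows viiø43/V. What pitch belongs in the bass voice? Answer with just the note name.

C#

The applied chord viiø43/V is rooted on F##: F##-A#-C#-E#.
The figure 43 means second inversion — the fifth is in the bass.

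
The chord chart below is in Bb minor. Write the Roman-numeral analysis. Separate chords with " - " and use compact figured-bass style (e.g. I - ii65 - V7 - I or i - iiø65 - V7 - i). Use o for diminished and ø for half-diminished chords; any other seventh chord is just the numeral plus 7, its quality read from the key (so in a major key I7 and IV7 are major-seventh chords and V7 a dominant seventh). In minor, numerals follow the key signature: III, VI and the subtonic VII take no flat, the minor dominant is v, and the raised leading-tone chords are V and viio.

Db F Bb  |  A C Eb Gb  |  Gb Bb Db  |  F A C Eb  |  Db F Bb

Db-F-Bb has root Bb, degree 1 in Bb minor, so i6.
A-C-Eb-Gb: fully diminished seventh chord on A = scale degree 7 → viio7.
Gb-Bb-Db: major triad on Gb = scale degree 6 → VI.
F-A-C-Eb has root F, degree 5 in Bb minor, so V7.
Db-F-Bb: minor triad on Bb = scale degree 1 → i6.

i6 - viio7 - VI - V7 - i6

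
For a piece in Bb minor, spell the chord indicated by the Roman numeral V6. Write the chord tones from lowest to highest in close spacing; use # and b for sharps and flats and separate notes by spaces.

A C F

In Bb minor, scale degree 5 is F. The dominant is major (leading tone raised), so V is a major triad.
Stacking thirds from F gives F-A-C.
The figured bass 6 indicates first inversion, placing the third (A) in the bass: A-C-F.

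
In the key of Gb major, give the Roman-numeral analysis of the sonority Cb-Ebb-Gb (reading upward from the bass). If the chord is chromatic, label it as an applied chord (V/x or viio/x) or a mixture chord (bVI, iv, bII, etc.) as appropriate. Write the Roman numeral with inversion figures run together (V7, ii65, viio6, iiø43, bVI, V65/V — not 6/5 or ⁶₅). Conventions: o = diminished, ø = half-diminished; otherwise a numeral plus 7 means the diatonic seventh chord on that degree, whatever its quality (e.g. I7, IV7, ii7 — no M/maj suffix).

Stacked in thirds the chord is Cb-Ebb-Gb: a minor triad on Cb.
Cb is the fourth degree of Gb major. This is the minor subdominant, borrowed from the parallel minor.

iv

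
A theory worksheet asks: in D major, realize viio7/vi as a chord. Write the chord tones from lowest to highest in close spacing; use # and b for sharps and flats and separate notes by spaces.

The slash marks an applied leading-tone chord: viio of vi. In D major, vi is B, so the leading tone to it is A#, a half step below.
Building a fully diminished seventh chord on A# gives A#-C#-E-G.

A# C# E G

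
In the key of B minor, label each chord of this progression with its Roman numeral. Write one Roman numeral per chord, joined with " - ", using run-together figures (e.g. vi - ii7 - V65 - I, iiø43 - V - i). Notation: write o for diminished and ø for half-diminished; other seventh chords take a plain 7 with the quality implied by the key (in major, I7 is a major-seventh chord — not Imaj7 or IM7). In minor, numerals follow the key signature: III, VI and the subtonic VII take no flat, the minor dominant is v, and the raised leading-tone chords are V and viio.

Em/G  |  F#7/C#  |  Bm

iv6 - V43 - i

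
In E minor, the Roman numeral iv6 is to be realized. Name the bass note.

C

iv in E minor has root A; the chord is A-C-E.
The figure 6 means first inversion — the third is in the bass.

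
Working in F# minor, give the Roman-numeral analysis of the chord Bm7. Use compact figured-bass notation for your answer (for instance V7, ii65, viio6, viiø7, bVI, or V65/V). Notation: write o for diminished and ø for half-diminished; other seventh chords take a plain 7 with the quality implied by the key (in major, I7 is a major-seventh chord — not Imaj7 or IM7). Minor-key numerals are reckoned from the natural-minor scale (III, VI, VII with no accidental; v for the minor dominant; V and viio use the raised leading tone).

iv7

Stacked in thirds the chord is B-D-F#-A: a minor seventh chord on B.
B is scale degree 4 in F# minor, and a minor seventh chord on that degree is written iv7.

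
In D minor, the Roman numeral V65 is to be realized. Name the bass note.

C#

V in D minor has root A; the chord is A-C#-E-G.
The figure 65 means first inversion — the third is in the bass.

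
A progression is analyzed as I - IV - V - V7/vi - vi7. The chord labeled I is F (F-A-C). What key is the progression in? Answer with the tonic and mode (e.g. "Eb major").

The chord F is a major triad rooted on F; its label is I.
If F is scale degree 1 and the mode makes that degree carry a major triad, the tonic is F and the mode is major.

F major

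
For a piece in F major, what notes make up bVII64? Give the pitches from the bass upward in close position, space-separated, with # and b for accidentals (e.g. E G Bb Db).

Bb Eb G

bVII64 is a major triad on the lowered seventh degree (the subtonic), borrowed from the parallel minor. In F major that root is Eb.
So the chord is Eb-G-Bb.
With the 64 figure the chord is in second inversion; from the bass Bb upward in close position it reads Bb-Eb-G.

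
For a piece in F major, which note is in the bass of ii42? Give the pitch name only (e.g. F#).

ii in F major has root G; the chord is G-Bb-D-F.
The figure 42 means third inversion — the seventh is in the bass.

F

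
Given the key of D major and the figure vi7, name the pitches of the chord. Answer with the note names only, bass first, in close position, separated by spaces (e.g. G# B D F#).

In D major, the submediant is B, and the diatonic chord built there is a minor seventh chord.
Stacking thirds from B gives B-D-F#-A.

B D F# A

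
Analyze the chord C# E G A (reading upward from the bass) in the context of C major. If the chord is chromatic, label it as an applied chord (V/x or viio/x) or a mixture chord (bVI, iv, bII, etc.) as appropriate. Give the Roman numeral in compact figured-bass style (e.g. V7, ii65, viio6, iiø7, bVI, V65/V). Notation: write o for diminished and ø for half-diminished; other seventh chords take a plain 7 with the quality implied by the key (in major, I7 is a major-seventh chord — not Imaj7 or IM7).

The pitches A-C#-E-G form a dominant seventh chord rooted on A.
A is not a diatonic chord root with this quality in C major, but it lies a perfect fifth above D (ii), so the chord functions as an applied dominant of ii.
With C# in the bass the chord is in first inversion, so the figured bass is 65.

V65/ii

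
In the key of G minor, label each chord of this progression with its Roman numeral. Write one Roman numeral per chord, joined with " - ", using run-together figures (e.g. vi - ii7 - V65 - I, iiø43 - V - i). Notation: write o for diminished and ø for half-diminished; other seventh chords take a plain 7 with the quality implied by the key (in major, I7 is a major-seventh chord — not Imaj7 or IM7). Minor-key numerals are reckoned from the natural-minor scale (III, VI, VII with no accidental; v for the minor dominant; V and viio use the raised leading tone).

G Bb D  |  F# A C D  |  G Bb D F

G-Bb-D: root G is the tonic; minor triad there is i.
F#-A-C-D has root D, degree 5 in G minor, so V65.
G-Bb-D-F: minor seventh chord on G = scale degree 1 → i7.

i - V65 - i7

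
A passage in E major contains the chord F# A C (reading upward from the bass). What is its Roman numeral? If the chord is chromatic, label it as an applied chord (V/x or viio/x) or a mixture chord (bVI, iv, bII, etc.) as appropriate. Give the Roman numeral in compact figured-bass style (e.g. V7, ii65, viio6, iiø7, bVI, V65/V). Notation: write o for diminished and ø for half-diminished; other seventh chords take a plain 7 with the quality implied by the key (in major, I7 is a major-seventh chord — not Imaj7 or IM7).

iio

Stacked in thirds the chord is F#-A-C: a diminished triad on F#.
F# is the second degree of E major. This is the diminished supertonic triad, borrowed from the parallel minor.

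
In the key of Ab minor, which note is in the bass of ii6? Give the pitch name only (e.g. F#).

ii in Ab minor has root Bb; the chord is Bb-Db-F.
The figure 6 means first inversion — the third is in the bass.

Db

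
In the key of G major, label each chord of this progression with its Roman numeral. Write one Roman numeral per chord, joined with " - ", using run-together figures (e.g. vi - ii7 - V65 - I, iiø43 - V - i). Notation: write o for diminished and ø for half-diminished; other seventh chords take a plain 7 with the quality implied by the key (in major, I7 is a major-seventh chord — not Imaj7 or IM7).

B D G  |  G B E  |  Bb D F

B-D-G: root G is the tonic; major triad there is I6.
G-B-E: minor triad on E = scale degree 6 → vi6.
Bb-D-F: major triad on Bb — chromatic; bIII (borrowed from the parallel minor).

I6 - vi6 - bIII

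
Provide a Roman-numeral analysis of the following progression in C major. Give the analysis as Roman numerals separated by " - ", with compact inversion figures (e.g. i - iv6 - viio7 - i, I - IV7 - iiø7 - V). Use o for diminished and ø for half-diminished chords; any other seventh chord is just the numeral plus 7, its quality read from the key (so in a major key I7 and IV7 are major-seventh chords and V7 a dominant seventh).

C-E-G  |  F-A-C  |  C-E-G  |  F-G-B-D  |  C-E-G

I - IV - I - V42 - I

C-E-G: root C is the tonic; major triad there is I.
F-A-C: root F is the subdominant; major triad there is IV.
C-E-G: root C is the tonic; major triad there is I.
F-G-B-D: dominant seventh chord on G = scale degree 5 → V42.
C-E-G: root C is the tonic; major triad there is I.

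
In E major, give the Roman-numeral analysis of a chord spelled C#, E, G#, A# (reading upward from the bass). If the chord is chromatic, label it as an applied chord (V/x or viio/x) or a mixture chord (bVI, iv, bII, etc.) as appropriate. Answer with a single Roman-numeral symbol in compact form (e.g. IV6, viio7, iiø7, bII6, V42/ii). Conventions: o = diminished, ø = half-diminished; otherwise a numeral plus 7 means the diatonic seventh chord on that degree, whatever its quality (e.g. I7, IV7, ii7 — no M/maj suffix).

viiø65/V

The pitches A#-C#-E-G# form a half-diminished seventh chord rooted on A#.
A# sits a half step below B (V in E major); a diminished chord there is the applied leading-tone chord of V.
With C# in the bass the chord is in first inversion, so the figured bass is 65.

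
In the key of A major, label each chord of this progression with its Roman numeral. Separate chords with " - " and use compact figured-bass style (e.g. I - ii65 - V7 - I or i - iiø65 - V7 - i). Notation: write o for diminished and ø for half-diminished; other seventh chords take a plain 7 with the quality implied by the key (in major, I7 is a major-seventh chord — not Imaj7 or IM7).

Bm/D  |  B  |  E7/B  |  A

ii6 - V/V - V43 - I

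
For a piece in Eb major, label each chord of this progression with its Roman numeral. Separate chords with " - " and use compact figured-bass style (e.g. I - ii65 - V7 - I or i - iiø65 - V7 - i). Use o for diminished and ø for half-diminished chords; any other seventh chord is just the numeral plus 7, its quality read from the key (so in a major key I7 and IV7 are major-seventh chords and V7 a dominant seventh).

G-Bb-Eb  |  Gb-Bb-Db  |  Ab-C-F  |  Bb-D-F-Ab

G-Bb-Eb has root Eb, degree 1 in Eb major, so I6.
Gb-Bb-Db: major triad on Gb — chromatic; bIII (borrowed from the parallel minor).
Ab-C-F: minor triad on F = scale degree 2 → ii6.
Bb-D-F-Ab: dominant seventh chord on Bb = scale degree 5 → V7.

I6 - bIII - ii6 - V7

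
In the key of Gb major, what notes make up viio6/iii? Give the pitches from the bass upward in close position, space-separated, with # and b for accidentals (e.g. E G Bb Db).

C Eb A

viio6/iii is a secondary leading-tone chord. The target iii is Bb in Gb major; the applied chord is rooted a semitone below, on A.
Building a diminished triad on A gives A-C-Eb.
The figured bass 6 indicates first inversion, placing the third (C) in the bass: C-Eb-A.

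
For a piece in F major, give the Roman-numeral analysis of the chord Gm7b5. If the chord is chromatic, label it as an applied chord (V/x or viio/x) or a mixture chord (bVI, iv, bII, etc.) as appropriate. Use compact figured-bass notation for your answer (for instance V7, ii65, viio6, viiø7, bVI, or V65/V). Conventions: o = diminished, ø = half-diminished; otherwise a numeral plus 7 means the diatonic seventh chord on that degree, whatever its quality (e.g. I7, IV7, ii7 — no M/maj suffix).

iiø7

The pitches G-Bb-Db-F form a half-diminished seventh chord rooted on G.
G is the second degree of F major. This is the half-diminished supertonic seventh, borrowed from the parallel minor.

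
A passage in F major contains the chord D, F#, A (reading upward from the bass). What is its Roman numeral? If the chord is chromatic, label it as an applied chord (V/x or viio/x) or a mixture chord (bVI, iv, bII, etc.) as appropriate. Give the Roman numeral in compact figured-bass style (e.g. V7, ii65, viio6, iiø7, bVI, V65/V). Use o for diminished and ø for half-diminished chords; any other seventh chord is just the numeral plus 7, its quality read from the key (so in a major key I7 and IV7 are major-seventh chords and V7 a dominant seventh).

V/ii

Stacked in thirds the chord is D-F#-A: a major triad on D.
D is not a diatonic chord root with this quality in F major, but it lies a perfect fifth above G (ii), so the chord functions as an applied dominant of ii.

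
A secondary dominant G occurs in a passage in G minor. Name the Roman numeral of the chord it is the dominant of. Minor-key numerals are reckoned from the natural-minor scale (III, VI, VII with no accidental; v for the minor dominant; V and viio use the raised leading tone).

iv

The chord is a major triad on G.
A dominant resolves down a perfect fifth: G → C. In G minor, C is scale degree 4, i.e. iv.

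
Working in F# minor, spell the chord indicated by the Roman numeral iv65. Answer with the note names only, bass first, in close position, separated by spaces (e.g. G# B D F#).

D F# A B

The numeral's case and figure indicate a minor seventh chord. In F# minor its root, the fourth degree, is B.
Stacking thirds from B gives B-D-F#-A.
The figured bass 65 indicates first inversion, placing the third (D) in the bass: D-F#-A-B.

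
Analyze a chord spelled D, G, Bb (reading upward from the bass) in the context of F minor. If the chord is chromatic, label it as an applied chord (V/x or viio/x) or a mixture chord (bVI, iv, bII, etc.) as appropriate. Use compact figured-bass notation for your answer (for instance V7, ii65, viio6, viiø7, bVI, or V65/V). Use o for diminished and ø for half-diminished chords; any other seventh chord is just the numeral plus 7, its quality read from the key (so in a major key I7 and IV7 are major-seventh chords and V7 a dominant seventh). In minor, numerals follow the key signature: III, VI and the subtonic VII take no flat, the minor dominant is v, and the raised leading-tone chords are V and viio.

Stacked in thirds the chord is G-Bb-D: a minor triad on G.
G is the second degree of F minor. This is the minor supertonic, borrowed from the parallel major (the Dorian ii).
With D in the bass the chord is in second inversion, so the figured bass is 64.

ii64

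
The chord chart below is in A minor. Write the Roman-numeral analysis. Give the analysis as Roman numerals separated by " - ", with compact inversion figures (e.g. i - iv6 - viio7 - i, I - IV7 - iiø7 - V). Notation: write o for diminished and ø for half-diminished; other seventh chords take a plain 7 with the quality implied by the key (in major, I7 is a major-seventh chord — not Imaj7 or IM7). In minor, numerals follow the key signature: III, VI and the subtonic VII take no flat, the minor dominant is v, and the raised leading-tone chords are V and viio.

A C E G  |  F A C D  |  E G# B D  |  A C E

A-C-E-G has root A, degree 1 in A minor, so i7.
F-A-C-D: root D is the subdominant; minor seventh chord there is iv65.
E-G#-B-D: root E is the dominant; dominant seventh chord there is V7.
A-C-E: root A is the tonic; minor triad there is i.

i7 - iv65 - V7 - i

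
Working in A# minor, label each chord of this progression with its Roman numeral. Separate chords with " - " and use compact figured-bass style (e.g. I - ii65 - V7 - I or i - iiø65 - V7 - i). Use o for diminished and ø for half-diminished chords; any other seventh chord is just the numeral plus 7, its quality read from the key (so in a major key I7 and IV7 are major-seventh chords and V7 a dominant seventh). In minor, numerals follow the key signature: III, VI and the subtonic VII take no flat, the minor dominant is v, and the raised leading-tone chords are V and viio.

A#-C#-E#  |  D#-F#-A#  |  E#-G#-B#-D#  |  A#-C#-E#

i - iv - v7 - i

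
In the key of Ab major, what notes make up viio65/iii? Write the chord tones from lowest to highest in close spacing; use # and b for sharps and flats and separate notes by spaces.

D F Ab B

viio65/iii is a secondary leading-tone chord. The target iii is C in Ab major; the applied chord is rooted a semitone below, on B.
Building a fully diminished seventh chord on B gives B-D-F-Ab.
The figured bass 65 indicates first inversion, placing the third (D) in the bass: D-F-Ab-B.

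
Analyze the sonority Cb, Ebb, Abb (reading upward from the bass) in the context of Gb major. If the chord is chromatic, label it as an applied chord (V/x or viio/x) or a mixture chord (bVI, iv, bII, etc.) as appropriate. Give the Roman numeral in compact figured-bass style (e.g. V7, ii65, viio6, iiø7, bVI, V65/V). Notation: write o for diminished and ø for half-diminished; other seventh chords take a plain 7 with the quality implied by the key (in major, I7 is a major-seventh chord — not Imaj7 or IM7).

bII6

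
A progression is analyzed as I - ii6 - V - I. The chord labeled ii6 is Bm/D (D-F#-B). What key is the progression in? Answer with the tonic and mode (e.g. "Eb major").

A major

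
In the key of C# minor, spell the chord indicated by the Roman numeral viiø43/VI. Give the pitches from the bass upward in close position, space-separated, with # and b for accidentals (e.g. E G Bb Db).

viiø43/VI is a secondary leading-tone chord. The target VI is A in C# minor; the applied chord is rooted a semitone below, on G#.
Building a half-diminished seventh chord on G# gives G#-B-D-F#.
With the 43 figure the chord is in second inversion; from the bass D upward in close position it reads D-F#-G#-B.

D F# G# B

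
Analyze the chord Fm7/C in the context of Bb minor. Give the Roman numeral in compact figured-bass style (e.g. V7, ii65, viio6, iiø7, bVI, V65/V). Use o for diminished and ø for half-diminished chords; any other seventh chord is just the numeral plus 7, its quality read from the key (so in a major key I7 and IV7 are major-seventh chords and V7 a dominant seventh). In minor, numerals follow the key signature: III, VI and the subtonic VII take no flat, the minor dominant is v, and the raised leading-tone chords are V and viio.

The pitches F-Ab-C-Eb form a minor seventh chord rooted on F.
In Bb minor, F is the dominant; the diatonic minor seventh chord there is v7.
With C in the bass the chord is in second inversion, so the figured bass is 43.

v43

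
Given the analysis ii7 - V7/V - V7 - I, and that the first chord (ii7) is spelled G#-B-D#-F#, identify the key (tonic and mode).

The anchor chord is a minor seventh chord on G#, labeled ii7.
If G# is scale degree 2 and the mode makes that degree carry a minor seventh chord, the tonic is F# and the mode is major.

F# major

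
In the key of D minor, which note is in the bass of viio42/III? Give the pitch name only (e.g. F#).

The applied chord viio42/III is rooted on E: E-G-Bb-Db.
The figure 42 means third inversion — the seventh is in the bass.

Db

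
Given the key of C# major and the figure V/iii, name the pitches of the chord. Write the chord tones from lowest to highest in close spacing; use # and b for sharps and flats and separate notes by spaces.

V/iii is a secondary dominant — the dominant triad of iii. iii in C# major is E#, so the applied chord's root is B#, a perfect fifth above.
Building a major triad on B# gives B#-D##-F##.

B# D## F##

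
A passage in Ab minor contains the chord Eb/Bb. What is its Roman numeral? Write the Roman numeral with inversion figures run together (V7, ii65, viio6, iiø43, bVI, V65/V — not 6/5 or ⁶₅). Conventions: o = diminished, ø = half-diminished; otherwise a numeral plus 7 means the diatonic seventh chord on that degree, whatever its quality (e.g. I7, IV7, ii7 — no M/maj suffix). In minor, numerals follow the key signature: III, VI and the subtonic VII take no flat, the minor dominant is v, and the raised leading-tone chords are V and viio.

V64

The pitches Eb-G-Bb form a major triad rooted on Eb.
Eb is scale degree 5 in Ab minor, and a major triad on that degree is written V.
With Bb in the bass the chord is in second inversion, so the figured bass is 64.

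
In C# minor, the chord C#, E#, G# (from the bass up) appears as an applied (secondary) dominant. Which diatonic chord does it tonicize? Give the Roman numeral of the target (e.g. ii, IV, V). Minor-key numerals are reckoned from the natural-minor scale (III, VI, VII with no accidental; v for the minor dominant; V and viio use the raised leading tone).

The chord is a major triad on C#.
A dominant resolves down a perfect fifth: C# → F#. In C# minor, F# is scale degree 4, i.e. iv.

iv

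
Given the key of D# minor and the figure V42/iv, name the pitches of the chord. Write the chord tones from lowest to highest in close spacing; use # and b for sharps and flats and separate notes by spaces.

C# D# F## A#

V42/iv is a secondary dominant — the dominant seventh of iv. iv in D# minor is G#, so the applied chord's root is D#, a perfect fifth above.
Building a dominant seventh chord on D# gives D#-F##-A#-C#.
With the 42 figure the chord is in third inversion; from the bass C# upward in close position it reads C#-D#-F##-A#.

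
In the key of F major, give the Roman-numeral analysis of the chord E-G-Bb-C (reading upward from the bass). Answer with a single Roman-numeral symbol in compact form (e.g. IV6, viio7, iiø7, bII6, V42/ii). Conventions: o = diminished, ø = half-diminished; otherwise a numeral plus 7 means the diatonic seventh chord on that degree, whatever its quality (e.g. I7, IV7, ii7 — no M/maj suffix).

The pitches C-E-G-Bb form a dominant seventh chord rooted on C.
C is scale degree 5 in F major, and a dominant seventh chord on that degree is written V7.
With E in the bass the chord is in first inversion, so the figured bass is 65.

V65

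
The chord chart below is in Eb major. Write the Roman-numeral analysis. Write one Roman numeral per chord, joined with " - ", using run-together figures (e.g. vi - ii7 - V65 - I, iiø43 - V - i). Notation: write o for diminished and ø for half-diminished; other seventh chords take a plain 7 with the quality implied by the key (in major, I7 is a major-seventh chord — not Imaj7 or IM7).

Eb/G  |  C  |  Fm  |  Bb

Eb/G: root Eb is the tonic; major triad there is I6.
C is the secondary dominant of ii (major triad on C): V/ii.
Fm has root F, degree 2 in Eb major, so ii.
Bb: root Bb is the dominant; major triad there is V.

I6 - V/ii - ii - V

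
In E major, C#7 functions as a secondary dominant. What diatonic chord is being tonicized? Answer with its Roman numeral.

ii

The chord is a dominant seventh chord on C#.
A dominant resolves down a perfect fifth: C# → F#. In E major, F# is scale degree 2, i.e. ii.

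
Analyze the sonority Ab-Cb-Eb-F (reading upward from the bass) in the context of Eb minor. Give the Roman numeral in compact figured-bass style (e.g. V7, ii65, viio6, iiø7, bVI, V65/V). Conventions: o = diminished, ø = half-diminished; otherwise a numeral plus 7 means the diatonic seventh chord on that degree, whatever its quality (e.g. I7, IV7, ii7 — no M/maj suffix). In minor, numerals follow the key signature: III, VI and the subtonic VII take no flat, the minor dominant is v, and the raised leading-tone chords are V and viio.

iiø65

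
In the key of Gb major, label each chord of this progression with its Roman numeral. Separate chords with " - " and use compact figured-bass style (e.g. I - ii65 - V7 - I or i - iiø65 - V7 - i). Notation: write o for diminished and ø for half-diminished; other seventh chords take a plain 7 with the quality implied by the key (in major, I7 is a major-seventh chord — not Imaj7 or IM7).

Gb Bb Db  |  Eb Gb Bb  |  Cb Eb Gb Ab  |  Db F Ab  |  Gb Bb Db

I - vi - ii65 - V - I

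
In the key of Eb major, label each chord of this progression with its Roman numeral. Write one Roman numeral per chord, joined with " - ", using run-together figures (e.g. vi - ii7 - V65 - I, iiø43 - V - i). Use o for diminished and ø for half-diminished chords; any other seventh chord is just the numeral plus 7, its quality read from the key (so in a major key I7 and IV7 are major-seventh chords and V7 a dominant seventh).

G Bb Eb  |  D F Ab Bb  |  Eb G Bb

G-Bb-Eb has root Eb, degree 1 in Eb major, so I6.
D-F-Ab-Bb: dominant seventh chord on Bb = scale degree 5 → V65.
Eb-G-Bb: root Eb is the tonic; major triad there is I.

I6 - V65 - I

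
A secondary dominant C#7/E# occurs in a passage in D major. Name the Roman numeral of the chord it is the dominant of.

iii

The chord is a dominant seventh chord on C#.
A dominant resolves down a perfect fifth: C# → F#. In D major, F# is scale degree 3, i.e. iii.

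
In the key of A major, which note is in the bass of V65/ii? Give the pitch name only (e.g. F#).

A#

The applied chord V65/ii is rooted on F#: F#-A#-C#-E.
The figure 65 means first inversion — the third is in the bass.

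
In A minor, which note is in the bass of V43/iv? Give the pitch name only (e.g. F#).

The applied chord V43/iv is rooted on A: A-C#-E-G.
The figure 43 means second inversion — the fifth is in the bass.

E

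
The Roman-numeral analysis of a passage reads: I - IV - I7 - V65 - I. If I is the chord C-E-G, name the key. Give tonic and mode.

I is given as C-E-G — a major triad with root C.
If C is scale degree 1 and the mode makes that degree carry a major triad, the tonic is C and the mode is major.

C major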